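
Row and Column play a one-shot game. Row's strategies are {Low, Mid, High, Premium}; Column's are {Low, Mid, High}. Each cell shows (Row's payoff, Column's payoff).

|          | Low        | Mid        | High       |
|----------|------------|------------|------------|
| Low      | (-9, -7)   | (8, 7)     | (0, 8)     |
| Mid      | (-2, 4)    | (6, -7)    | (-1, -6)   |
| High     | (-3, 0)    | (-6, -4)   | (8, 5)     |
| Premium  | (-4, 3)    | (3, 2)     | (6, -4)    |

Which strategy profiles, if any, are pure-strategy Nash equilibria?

A profile is a Nash equilibrium when each player is best-responding to the other.
Row's best responses — vs Low: Mid (payoff -2); vs Mid: Low (payoff 8); vs High: High (payoff 8).
Column's best responses — vs Low: High (payoff 8); vs Mid: Low (payoff 4); vs High: High (payoff 5); vs Premium: Low (payoff 3).
Mutual best responses occur at (Mid, Low) and (High, High); at each, neither player gains by switching.

(Mid, Low) and (High, High)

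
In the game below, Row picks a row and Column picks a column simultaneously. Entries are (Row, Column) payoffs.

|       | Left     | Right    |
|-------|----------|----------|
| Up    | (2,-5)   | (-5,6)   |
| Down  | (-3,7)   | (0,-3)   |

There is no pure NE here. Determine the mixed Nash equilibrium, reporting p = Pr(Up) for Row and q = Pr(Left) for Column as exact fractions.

p = 10/21, q = 1/2

Each player's mixing probability is pinned down by making the *other* player indifferent.
Column indifferent between Left and Right: p·(-5) + (1−p)·7 = p·6 + (1−p)·(-3) ⟹ 7 + (-12)p = (-3) + 9p ⟹ p = 10/21.
Row indifferent between Up and Down: q·2 + (1−q)·(-5) = q·(-3) + (1−q)·0 ⟹ (-5) + 7q = 0 + (-3)q ⟹ q = 1/2.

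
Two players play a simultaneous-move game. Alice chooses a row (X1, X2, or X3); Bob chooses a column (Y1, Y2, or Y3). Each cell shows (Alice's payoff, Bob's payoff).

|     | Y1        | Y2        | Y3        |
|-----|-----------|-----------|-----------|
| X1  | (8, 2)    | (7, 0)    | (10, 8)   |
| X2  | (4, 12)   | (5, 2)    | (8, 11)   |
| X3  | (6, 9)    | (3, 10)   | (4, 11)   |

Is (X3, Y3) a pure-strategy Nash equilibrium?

No

Holding Bob at Y3: Alice gets 4 from X3 but could get 10 by switching to X1. Alice has a profitable deviation.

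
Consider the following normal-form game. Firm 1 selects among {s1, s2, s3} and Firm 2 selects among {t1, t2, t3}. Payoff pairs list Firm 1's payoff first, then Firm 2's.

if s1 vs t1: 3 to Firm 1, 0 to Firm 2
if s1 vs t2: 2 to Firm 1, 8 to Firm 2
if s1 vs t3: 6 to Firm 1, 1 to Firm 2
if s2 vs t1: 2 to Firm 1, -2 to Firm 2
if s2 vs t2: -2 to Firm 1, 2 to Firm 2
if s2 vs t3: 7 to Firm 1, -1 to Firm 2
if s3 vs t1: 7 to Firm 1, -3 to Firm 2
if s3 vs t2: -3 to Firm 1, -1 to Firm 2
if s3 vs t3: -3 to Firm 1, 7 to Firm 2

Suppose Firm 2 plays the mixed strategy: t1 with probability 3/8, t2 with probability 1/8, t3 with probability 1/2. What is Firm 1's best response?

s1

Firm 1's best reply maximizes expected payoff against the mix.
s1: (3/8)·3 + (1/8)·2 + (1/2)·6 = 35/8
s2: (3/8)·2 + (1/8)·(-2) + (1/2)·7 = 4
s3: (3/8)·7 + (1/8)·(-3) + (1/2)·(-3) = 3/4
Highest expected payoff is 35/8, from s1.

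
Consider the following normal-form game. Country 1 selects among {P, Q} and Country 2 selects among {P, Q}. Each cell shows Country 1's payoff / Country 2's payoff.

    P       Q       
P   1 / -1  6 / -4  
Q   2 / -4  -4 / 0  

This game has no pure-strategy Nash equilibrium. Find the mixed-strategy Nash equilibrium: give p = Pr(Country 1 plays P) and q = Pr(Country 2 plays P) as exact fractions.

In a mixed NE each player is indifferent between their pure strategies, so the opponent's mix sets the indifference.
Country 2 indifferent between P and Q: p·(-1) + (1−p)·(-4) = p·(-4) + (1−p)·0 ⟹ (-4) + 3p = 0 + (-4)p ⟹ p = 4/7.
Country 1 indifferent between P and Q: q·1 + (1−q)·6 = q·2 + (1−q)·(-4) ⟹ 6 + (-5)q = (-4) + 6q ⟹ q = 10/11.

p = 4/7, q = 10/11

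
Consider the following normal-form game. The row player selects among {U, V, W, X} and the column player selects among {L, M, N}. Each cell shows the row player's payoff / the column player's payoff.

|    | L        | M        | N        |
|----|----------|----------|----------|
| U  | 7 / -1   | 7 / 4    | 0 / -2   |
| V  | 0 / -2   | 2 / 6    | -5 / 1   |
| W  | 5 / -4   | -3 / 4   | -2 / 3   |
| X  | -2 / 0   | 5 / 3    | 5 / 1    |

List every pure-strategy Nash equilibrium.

Check mutual best responses: a cell is a NE iff neither player can gain by unilaterally deviating.
The row player's best responses — vs L: U (payoff 7); vs M: U (payoff 7); vs N: X (payoff 5).
The column player's best responses — vs U: M (payoff 4); vs V: M (payoff 6); vs W: M (payoff 4); vs X: M (payoff 3).
The only mutual best response is (U, M); neither player gains by switching there.

(U, M)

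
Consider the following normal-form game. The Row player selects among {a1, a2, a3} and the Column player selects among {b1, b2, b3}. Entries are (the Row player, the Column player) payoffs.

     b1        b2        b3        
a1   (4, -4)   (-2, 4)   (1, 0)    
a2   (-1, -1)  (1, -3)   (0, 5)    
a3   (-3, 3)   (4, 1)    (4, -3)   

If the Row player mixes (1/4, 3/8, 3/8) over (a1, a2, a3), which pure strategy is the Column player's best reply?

The Column player's best reply maximizes expected payoff against the mix.
b1: (1/4)·(-4) + (3/8)·(-1) + (3/8)·3 = -1/4
b2: (1/4)·4 + (3/8)·(-3) + (3/8)·1 = 1/4
b3: (1/4)·0 + (3/8)·5 + (3/8)·(-3) = 3/4
Highest expected payoff is 3/4, from b3.

b3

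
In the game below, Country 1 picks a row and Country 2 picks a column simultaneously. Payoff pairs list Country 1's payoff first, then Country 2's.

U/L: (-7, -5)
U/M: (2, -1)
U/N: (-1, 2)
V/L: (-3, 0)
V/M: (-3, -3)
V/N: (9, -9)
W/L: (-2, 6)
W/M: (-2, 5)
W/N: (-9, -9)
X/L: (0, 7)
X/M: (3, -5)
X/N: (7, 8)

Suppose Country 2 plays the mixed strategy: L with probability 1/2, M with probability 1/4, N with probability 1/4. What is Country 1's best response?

Compute Country 1's expected payoff from each pure strategy against the given mix.
U: (1/2)·(-7) + (1/4)·2 + (1/4)·(-1) = -13/4
V: (1/2)·(-3) + (1/4)·(-3) + (1/4)·9 = 0
W: (1/2)·(-2) + (1/4)·(-2) + (1/4)·(-9) = -15/4
X: (1/2)·0 + (1/4)·3 + (1/4)·7 = 5/2
Highest expected payoff is 5/2, from X.

X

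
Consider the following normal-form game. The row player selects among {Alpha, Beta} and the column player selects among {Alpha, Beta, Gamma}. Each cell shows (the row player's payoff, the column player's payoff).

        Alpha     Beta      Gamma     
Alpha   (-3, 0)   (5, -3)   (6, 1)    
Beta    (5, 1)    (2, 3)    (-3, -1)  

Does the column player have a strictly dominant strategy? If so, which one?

Check whether one of the column player's strategies beats all alternatives regardless of what the opponent does.
Alpha is not dominant: against Alpha, Gamma gives 1 > 0.
Beta is not dominant: against Alpha, Alpha gives 0 > -3.
Gamma is not dominant: against Beta, Alpha gives 1 > -1.
No single strategy is best against every opponent action.

No strictly dominant strategy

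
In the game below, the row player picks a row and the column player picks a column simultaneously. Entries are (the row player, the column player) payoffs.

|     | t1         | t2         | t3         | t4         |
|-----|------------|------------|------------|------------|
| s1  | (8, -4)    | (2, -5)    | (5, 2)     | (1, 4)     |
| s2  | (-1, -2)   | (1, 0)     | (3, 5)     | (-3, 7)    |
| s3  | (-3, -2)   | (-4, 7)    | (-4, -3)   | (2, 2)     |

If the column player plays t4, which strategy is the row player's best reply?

With the column player fixed at t4, the row player's payoffs are: s1 → 1, s2 → -3, s3 → 2.
The maximum is 2, achieved by s3.

s3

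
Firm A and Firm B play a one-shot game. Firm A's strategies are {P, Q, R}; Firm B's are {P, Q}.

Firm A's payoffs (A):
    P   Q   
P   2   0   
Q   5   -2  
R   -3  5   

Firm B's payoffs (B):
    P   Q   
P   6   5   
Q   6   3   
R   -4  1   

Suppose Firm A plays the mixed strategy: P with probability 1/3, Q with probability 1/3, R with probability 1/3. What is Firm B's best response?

Compute Firm B's expected payoff from each pure strategy against the given mix.
P: (1/3)·6 + (1/3)·6 + (1/3)·(-4) = 8/3
Q: (1/3)·5 + (1/3)·3 + (1/3)·1 = 3
Highest expected payoff is 3, from Q.

Q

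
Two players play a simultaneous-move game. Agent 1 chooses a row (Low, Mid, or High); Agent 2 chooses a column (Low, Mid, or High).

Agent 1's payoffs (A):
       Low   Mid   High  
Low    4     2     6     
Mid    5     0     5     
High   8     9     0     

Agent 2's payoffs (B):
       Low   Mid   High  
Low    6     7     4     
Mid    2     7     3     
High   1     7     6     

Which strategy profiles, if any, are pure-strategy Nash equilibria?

Find each player's best response to every opponent strategy; NE are the intersections.
Agent 1's best responses — vs Low: High (payoff 8); vs Mid: High (payoff 9); vs High: Low (payoff 6).
Agent 2's best responses — vs Low: Mid (payoff 7); vs Mid: Mid (payoff 7); vs High: Mid (payoff 7).
The only mutual best response is (High, Mid); neither player gains by switching there.

(High, Mid)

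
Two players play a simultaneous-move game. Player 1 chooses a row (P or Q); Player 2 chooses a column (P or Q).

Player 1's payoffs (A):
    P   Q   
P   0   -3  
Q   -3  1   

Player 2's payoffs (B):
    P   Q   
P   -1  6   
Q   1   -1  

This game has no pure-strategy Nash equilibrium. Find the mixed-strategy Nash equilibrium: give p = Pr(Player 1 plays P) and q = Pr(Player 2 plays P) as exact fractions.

p = 2/9, q = 4/7

Each player's mixing probability is pinned down by making the *other* player indifferent.
Player 2 indifferent between P and Q: p·(-1) + (1−p)·1 = p·6 + (1−p)·(-1) ⟹ 1 + (-2)p = (-1) + 7p ⟹ p = 2/9.
Player 1 indifferent between P and Q: q·0 + (1−q)·(-3) = q·(-3) + (1−q)·1 ⟹ (-3) + 3q = 1 + (-4)q ⟹ q = 4/7.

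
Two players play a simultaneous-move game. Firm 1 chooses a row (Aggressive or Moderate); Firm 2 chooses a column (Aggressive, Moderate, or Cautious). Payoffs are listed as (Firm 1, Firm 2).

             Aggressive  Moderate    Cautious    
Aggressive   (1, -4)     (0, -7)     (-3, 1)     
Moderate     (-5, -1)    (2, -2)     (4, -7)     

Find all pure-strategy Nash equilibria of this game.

Check mutual best responses: a cell is a NE iff neither player can gain by unilaterally deviating.
Firm 1's best responses — vs Aggressive: Aggressive (payoff 1); vs Moderate: Moderate (payoff 2); vs Cautious: Moderate (payoff 4).
Firm 2's best responses — vs Aggressive: Cautious (payoff 1); vs Moderate: Aggressive (payoff -1).
No cell has both players best-responding. For instance, Firm 1's best reply to Aggressive is Aggressive, but against Aggressive Firm 2 prefers Cautious over Aggressive.

None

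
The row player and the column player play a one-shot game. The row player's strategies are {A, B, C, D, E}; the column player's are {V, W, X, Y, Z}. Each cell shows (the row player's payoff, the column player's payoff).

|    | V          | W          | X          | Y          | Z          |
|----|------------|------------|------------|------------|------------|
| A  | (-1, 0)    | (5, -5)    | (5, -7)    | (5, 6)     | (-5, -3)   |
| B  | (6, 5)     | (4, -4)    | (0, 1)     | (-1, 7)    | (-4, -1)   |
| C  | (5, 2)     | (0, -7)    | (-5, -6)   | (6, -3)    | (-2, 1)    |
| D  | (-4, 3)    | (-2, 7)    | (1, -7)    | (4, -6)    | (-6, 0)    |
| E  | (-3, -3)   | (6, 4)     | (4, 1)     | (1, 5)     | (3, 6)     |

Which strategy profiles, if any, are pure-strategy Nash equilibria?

(E, Z)

A profile is a Nash equilibrium when each player is best-responding to the other.
The row player's best responses — vs V: B (payoff 6); vs W: E (payoff 6); vs X: A (payoff 5); vs Y: C (payoff 6); vs Z: E (payoff 3).
The column player's best responses — vs A: Y (payoff 6); vs B: Y (payoff 7); vs C: V (payoff 2); vs D: W (payoff 7); vs E: Z (payoff 6).
The only mutual best response is (E, Z); neither player gains by switching there.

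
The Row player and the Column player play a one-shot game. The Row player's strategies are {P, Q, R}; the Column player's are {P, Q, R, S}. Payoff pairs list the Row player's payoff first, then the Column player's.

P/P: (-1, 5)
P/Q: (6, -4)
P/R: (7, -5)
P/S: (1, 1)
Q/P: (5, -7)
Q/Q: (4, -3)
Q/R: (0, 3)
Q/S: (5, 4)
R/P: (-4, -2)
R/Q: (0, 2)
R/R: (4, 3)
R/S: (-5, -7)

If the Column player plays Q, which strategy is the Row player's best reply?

With the Column player fixed at Q, the Row player's payoffs are: P → 6, Q → 4, R → 0.
The maximum is 6, achieved by P.

P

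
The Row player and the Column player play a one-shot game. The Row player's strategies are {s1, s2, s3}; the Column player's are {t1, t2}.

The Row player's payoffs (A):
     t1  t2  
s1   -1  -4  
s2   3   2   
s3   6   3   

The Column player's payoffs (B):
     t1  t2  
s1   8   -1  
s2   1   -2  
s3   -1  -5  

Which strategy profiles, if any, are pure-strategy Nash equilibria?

(s3, t1)

Find each player's best response to every opponent strategy; NE are the intersections.
The Row player's best responses — vs t1: s3 (payoff 6); vs t2: s3 (payoff 3).
The Column player's best responses — vs s1: t1 (payoff 8); vs s2: t1 (payoff 1); vs s3: t1 (payoff -1).
The only mutual best response is (s3, t1); neither player gains by switching there.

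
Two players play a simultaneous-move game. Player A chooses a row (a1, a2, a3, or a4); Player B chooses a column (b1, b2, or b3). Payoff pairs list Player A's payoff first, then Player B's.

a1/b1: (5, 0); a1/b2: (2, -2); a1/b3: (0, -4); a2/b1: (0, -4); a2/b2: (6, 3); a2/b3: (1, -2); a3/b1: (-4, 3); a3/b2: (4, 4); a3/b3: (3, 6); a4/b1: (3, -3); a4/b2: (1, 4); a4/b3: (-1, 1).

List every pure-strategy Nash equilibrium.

Check mutual best responses: a cell is a NE iff neither player can gain by unilaterally deviating.
Player A's best responses — vs b1: a1 (payoff 5); vs b2: a2 (payoff 6); vs b3: a3 (payoff 3).
Player B's best responses — vs a1: b1 (payoff 0); vs a2: b2 (payoff 3); vs a3: b3 (payoff 6); vs a4: b2 (payoff 4).
Mutual best responses occur at (a1, b1), (a2, b2), and (a3, b3); at each, neither player gains by switching.

(a1, b1), (a2, b2), and (a3, b3)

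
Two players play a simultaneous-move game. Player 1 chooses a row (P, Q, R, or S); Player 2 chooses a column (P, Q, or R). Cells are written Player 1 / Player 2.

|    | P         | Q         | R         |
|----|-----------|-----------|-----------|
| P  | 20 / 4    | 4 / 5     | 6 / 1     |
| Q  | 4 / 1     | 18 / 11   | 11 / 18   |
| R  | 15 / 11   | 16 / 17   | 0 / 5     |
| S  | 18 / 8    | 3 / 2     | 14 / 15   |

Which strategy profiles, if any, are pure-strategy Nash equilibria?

Check mutual best responses: a cell is a NE iff neither player can gain by unilaterally deviating.
Player 1's best responses — vs P: P (payoff 20); vs Q: Q (payoff 18); vs R: S (payoff 14).
Player 2's best responses — vs P: Q (payoff 5); vs Q: R (payoff 18); vs R: Q (payoff 17); vs S: R (payoff 15).
The only mutual best response is (S, R); neither player gains by switching there.

(S, R)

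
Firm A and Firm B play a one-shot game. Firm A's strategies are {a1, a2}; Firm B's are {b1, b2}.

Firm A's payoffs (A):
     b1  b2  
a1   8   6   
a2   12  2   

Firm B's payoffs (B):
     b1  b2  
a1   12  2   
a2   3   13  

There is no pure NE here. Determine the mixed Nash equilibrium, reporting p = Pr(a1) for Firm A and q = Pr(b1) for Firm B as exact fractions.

In a mixed NE each player is indifferent between their pure strategies, so the opponent's mix sets the indifference.
Firm B indifferent between b1 and b2: p·12 + (1−p)·3 = p·2 + (1−p)·13 ⟹ 3 + 9p = 13 + (-11)p ⟹ p = 1/2.
Firm A indifferent between a1 and a2: q·8 + (1−q)·6 = q·12 + (1−q)·2 ⟹ 6 + 2q = 2 + 10q ⟹ q = 1/2.

p = 1/2, q = 1/2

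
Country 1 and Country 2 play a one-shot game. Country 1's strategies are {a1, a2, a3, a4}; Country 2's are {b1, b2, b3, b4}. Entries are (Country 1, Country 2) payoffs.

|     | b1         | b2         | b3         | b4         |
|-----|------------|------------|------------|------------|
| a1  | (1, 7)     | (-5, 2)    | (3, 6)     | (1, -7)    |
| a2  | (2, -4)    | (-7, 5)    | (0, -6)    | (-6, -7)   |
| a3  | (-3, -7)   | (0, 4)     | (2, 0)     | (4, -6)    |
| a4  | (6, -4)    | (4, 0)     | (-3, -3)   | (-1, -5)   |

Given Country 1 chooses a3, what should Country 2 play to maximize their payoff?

b2

With Country 1 fixed at a3, Country 2's payoffs are: b1 → -7, b2 → 4, b3 → 0, b4 → -6.
The maximum is 4, achieved by b2.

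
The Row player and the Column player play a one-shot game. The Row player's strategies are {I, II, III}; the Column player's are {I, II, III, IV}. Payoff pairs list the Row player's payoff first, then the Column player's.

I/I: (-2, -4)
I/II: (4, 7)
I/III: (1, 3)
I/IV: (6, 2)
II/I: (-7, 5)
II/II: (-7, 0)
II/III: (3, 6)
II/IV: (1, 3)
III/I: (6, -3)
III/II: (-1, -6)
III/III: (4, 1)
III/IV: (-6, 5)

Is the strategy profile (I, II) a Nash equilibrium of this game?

Holding the Column player at II: the Row player gets 4 from I, versus -7 from II, -1 from III. No profitable deviation for the Row player.
Holding the Row player at I: the Column player gets 7 from II, versus -4 from I, 3 from III, 2 from IV. No profitable deviation for the Column player either.

Yes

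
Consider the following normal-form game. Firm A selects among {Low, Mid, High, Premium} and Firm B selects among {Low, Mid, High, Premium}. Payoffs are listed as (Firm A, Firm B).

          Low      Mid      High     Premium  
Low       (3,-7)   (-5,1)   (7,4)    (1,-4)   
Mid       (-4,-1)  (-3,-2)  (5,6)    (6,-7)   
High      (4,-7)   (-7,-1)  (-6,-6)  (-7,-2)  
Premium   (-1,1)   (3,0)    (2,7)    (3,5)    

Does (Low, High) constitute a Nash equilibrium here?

Yes

Holding Firm B at High: Firm A gets 7 from Low, versus 5 from Mid, -6 from High, 2 from Premium. No profitable deviation for Firm A.
Holding Firm A at Low: Firm B gets 4 from High, versus -7 from Low, 1 from Mid, -4 from Premium. No profitable deviation for Firm B either.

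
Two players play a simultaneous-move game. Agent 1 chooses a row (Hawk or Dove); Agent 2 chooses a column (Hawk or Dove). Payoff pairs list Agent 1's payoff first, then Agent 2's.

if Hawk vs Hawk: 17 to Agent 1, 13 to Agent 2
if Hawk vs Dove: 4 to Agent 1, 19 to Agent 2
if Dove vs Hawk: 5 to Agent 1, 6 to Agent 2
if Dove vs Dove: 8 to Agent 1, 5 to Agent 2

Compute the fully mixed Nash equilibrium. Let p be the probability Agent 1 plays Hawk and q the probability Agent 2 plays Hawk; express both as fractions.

In a mixed NE each player is indifferent between their pure strategies, so the opponent's mix sets the indifference.
Agent 2 indifferent between Hawk and Dove: p·13 + (1−p)·6 = p·19 + (1−p)·5 ⟹ 6 + 7p = 5 + 14p ⟹ p = 1/7.
Agent 1 indifferent between Hawk and Dove: q·17 + (1−q)·4 = q·5 + (1−q)·8 ⟹ 4 + 13q = 8 + (-3)q ⟹ q = 1/4.

p = 1/7, q = 1/4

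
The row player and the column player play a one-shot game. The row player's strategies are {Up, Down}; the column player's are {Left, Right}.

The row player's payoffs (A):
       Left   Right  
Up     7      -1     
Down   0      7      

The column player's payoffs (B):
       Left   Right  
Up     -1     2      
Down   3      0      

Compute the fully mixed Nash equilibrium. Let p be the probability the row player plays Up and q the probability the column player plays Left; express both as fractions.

p = 1/2, q = 8/15

Each player's mixing probability is pinned down by making the *other* player indifferent.
The column player indifferent between Left and Right: p·(-1) + (1−p)·3 = p·2 + (1−p)·0 ⟹ 3 + (-4)p = 0 + 2p ⟹ p = 1/2.
The row player indifferent between Up and Down: q·7 + (1−q)·(-1) = q·0 + (1−q)·7 ⟹ (-1) + 8q = 7 + (-7)q ⟹ q = 8/15.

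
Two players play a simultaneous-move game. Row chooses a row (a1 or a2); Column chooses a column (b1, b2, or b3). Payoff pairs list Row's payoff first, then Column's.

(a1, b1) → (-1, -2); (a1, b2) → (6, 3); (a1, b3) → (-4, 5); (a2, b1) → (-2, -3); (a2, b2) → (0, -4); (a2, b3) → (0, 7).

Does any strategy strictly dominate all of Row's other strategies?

Check whether one of Row's strategies beats all alternatives regardless of what the opponent does.
a1 is not dominant: against b3, a2 gives 0 > -4.
a2 is not dominant: against b1, a1 gives -1 > -2.
No single strategy is best against every opponent action.

No strictly dominant strategy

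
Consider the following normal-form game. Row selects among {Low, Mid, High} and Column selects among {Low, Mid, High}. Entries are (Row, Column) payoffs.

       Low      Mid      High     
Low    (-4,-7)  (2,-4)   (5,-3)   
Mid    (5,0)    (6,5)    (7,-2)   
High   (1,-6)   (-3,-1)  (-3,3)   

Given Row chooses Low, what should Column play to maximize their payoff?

High

With Row fixed at Low, Column's payoffs are: Low → -7, Mid → -4, High → -3.
The maximum is -3, achieved by High.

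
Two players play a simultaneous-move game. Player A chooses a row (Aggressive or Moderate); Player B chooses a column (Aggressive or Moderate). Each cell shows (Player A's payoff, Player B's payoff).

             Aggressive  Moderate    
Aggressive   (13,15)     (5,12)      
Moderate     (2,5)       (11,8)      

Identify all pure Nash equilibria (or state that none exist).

(Aggressive, Aggressive) and (Moderate, Moderate)

A profile is a Nash equilibrium when each player is best-responding to the other.
Player A's best responses — vs Aggressive: Aggressive (payoff 13); vs Moderate: Moderate (payoff 11).
Player B's best responses — vs Aggressive: Aggressive (payoff 15); vs Moderate: Moderate (payoff 8).
Mutual best responses occur at (Aggressive, Aggressive) and (Moderate, Moderate); at each, neither player gains by switching.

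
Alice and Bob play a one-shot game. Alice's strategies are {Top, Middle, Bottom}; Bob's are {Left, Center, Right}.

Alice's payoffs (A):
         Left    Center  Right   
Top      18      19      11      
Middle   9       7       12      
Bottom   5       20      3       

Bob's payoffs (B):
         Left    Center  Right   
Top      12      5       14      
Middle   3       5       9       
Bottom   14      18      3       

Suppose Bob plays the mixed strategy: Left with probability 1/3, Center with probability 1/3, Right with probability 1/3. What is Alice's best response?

Compute Alice's expected payoff from each pure strategy against the given mix.
Top: (1/3)·18 + (1/3)·19 + (1/3)·11 = 16
Middle: (1/3)·9 + (1/3)·7 + (1/3)·12 = 28/3
Bottom: (1/3)·5 + (1/3)·20 + (1/3)·3 = 28/3
Highest expected payoff is 16, from Top.

Top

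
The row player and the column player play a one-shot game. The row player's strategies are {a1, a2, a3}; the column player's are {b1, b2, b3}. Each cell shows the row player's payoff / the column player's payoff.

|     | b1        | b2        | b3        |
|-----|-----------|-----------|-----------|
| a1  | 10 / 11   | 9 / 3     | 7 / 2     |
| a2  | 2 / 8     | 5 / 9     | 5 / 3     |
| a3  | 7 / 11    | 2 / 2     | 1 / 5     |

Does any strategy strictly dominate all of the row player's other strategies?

a1

Check whether one of the row player's strategies beats all alternatives regardless of what the opponent does.
a1 strictly dominates: vs b1: 10 > each of {2, 7}; vs b2: 9 > each of {5, 2}; vs b3: 7 > each of {5, 1}.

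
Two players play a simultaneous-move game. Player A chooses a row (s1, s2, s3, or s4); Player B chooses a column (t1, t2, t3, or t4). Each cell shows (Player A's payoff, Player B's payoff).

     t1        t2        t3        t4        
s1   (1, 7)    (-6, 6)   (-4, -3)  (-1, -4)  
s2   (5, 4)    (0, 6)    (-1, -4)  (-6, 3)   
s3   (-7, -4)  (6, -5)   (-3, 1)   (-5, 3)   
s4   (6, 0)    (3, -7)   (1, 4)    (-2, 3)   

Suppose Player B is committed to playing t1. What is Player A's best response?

s4

With Player B fixed at t1, Player A's payoffs are: s1 → 1, s2 → 5, s3 → -7, s4 → 6.
The maximum is 6, achieved by s4.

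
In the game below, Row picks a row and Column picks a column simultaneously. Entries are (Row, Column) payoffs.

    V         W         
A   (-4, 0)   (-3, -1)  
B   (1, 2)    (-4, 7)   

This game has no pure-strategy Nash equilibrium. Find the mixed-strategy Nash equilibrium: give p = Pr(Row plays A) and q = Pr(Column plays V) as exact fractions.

In a mixed NE each player is indifferent between their pure strategies, so the opponent's mix sets the indifference.
Column indifferent between V and W: p·0 + (1−p)·2 = p·(-1) + (1−p)·7 ⟹ 2 + (-2)p = 7 + (-8)p ⟹ p = 5/6.
Row indifferent between A and B: q·(-4) + (1−q)·(-3) = q·1 + (1−q)·(-4) ⟹ (-3) + (-1)q = (-4) + 5q ⟹ q = 1/6.

p = 5/6, q = 1/6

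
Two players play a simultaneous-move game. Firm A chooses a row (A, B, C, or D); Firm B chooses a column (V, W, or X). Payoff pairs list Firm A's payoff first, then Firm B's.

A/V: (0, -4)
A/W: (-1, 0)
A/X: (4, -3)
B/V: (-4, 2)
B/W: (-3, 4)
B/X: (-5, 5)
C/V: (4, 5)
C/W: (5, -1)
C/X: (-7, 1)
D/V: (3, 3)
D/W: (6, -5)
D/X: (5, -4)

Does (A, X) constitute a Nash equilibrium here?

Holding Firm B at X: Firm A gets 4 from A but could get 5 by switching to D. Firm A has a profitable deviation.

No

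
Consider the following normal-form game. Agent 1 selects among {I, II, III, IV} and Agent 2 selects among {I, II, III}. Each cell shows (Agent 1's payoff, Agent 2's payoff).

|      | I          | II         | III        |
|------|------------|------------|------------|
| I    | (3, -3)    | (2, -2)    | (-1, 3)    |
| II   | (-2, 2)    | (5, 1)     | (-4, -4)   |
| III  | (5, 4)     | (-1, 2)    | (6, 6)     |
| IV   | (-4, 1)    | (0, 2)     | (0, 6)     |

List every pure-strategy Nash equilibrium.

(III, III)

Find each player's best response to every opponent strategy; NE are the intersections.
Agent 1's best responses — vs I: III (payoff 5); vs II: II (payoff 5); vs III: III (payoff 6).
Agent 2's best responses — vs I: III (payoff 3); vs II: I (payoff 2); vs III: III (payoff 6); vs IV: III (payoff 6).
The only mutual best response is (III, III); neither player gains by switching there.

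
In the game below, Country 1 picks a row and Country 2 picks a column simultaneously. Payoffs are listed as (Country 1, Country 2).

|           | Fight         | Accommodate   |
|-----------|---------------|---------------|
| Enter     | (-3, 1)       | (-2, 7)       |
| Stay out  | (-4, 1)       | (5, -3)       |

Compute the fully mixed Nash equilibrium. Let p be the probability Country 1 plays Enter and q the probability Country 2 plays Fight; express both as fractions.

In a mixed NE each player is indifferent between their pure strategies, so the opponent's mix sets the indifference.
Country 2 indifferent between Fight and Accommodate: p·1 + (1−p)·1 = p·7 + (1−p)·(-3) ⟹ 1 + 0p = (-3) + 10p ⟹ p = 2/5.
Country 1 indifferent between Enter and Stay out: q·(-3) + (1−q)·(-2) = q·(-4) + (1−q)·5 ⟹ (-2) + (-1)q = 5 + (-9)q ⟹ q = 7/8.

p = 2/5, q = 7/8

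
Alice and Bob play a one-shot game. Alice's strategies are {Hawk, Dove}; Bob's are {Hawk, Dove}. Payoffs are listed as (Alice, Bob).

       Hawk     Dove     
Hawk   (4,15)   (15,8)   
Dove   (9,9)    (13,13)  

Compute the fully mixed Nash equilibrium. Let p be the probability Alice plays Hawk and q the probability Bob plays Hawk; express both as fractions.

p = 4/11, q = 2/7

Each player's mixing probability is pinned down by making the *other* player indifferent.
Bob indifferent between Hawk and Dove: p·15 + (1−p)·9 = p·8 + (1−p)·13 ⟹ 9 + 6p = 13 + (-5)p ⟹ p = 4/11.
Alice indifferent between Hawk and Dove: q·4 + (1−q)·15 = q·9 + (1−q)·13 ⟹ 15 + (-11)q = 13 + (-4)q ⟹ q = 2/7.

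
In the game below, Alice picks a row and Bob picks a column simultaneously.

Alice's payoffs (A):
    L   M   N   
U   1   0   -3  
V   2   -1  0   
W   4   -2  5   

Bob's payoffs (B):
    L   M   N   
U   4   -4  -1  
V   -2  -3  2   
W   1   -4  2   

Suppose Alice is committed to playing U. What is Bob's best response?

L

With Alice fixed at U, Bob's payoffs are: L → 4, M → -4, N → -1.
The maximum is 4, achieved by L.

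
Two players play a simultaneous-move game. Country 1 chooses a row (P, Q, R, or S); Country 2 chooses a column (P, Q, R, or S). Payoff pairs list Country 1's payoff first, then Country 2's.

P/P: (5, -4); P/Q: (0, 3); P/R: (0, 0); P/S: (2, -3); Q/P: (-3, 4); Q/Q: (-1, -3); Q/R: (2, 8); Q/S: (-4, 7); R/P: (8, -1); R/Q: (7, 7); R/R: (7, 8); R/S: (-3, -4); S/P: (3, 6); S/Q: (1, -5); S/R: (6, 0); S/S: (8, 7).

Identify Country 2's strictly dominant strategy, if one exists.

Check whether one of Country 2's strategies beats all alternatives regardless of what the opponent does.
P is not dominant: against P, Q gives 3 > -4.
Q is not dominant: against Q, P gives 4 > -3.
R is not dominant: against P, Q gives 3 > 0.
S is not dominant: against P, Q gives 3 > -3.
No single strategy is best against every opponent action.

No strictly dominant strategy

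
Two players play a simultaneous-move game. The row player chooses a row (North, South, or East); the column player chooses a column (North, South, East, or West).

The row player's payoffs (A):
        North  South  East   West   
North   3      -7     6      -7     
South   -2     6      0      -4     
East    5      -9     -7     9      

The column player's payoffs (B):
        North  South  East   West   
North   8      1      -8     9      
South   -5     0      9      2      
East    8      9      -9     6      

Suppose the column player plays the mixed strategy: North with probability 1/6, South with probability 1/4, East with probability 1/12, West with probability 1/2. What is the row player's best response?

The row player's best reply maximizes expected payoff against the mix.
North: (1/6)·3 + (1/4)·(-7) + (1/12)·6 + (1/2)·(-7) = -17/4
South: (1/6)·(-2) + (1/4)·6 + (1/12)·0 + (1/2)·(-4) = -5/6
East: (1/6)·5 + (1/4)·(-9) + (1/12)·(-7) + (1/2)·9 = 5/2
Highest expected payoff is 5/2, from East.

East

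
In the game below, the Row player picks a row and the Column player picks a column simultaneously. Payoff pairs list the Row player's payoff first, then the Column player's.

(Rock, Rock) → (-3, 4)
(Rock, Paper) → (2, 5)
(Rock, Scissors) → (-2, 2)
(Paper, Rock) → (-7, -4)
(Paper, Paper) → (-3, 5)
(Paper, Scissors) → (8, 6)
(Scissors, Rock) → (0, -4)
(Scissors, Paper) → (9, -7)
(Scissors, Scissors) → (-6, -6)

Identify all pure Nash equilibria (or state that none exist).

Check mutual best responses: a cell is a NE iff neither player can gain by unilaterally deviating.
The Row player's best responses — vs Rock: Scissors (payoff 0); vs Paper: Scissors (payoff 9); vs Scissors: Paper (payoff 8).
The Column player's best responses — vs Rock: Paper (payoff 5); vs Paper: Scissors (payoff 6); vs Scissors: Rock (payoff -4).
Mutual best responses occur at (Paper, Scissors) and (Scissors, Rock); at each, neither player gains by switching.

(Paper, Scissors) and (Scissors, Rock)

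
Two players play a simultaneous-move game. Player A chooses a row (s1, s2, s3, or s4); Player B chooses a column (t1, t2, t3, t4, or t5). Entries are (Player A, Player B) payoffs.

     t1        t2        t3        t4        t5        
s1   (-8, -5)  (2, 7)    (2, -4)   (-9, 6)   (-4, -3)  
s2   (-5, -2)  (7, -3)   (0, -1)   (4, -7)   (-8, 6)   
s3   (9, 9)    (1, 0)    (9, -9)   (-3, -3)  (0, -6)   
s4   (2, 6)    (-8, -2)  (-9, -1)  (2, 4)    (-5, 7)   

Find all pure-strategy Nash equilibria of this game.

Find each player's best response to every opponent strategy; NE are the intersections.
Player A's best responses — vs t1: s3 (payoff 9); vs t2: s2 (payoff 7); vs t3: s3 (payoff 9); vs t4: s2 (payoff 4); vs t5: s3 (payoff 0).
Player B's best responses — vs s1: t2 (payoff 7); vs s2: t5 (payoff 6); vs s3: t1 (payoff 9); vs s4: t5 (payoff 7).
The only mutual best response is (s3, t1); neither player gains by switching there.

(s3, t1)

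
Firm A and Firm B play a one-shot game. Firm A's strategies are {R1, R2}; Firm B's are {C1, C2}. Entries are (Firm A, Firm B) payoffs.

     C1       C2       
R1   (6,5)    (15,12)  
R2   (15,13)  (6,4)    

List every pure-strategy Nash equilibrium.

(R1, C2) and (R2, C1)

A profile is a Nash equilibrium when each player is best-responding to the other.
Firm A's best responses — vs C1: R2 (payoff 15); vs C2: R1 (payoff 15).
Firm B's best responses — vs R1: C2 (payoff 12); vs R2: C1 (payoff 13).
Mutual best responses occur at (R1, C2) and (R2, C1); at each, neither player gains by switching.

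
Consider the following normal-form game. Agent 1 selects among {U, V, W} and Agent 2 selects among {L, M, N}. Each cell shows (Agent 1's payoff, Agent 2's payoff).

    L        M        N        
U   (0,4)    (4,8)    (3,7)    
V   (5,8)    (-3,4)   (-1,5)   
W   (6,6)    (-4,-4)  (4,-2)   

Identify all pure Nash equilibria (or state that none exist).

Find each player's best response to every opponent strategy; NE are the intersections.
Agent 1's best responses — vs L: W (payoff 6); vs M: U (payoff 4); vs N: W (payoff 4).
Agent 2's best responses — vs U: M (payoff 8); vs V: L (payoff 8); vs W: L (payoff 6).
Mutual best responses occur at (U, M) and (W, L); at each, neither player gains by switching.

(U, M) and (W, L)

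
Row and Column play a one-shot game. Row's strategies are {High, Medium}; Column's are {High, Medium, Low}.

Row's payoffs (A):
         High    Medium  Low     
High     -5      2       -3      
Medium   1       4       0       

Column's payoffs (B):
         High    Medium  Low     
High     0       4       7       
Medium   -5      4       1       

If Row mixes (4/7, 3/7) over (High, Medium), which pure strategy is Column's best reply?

Low

Compute Column's expected payoff from each pure strategy against the given mix.
High: (4/7)·0 + (3/7)·(-5) = -15/7
Medium: (4/7)·4 + (3/7)·4 = 4
Low: (4/7)·7 + (3/7)·1 = 31/7
Highest expected payoff is 31/7, from Low.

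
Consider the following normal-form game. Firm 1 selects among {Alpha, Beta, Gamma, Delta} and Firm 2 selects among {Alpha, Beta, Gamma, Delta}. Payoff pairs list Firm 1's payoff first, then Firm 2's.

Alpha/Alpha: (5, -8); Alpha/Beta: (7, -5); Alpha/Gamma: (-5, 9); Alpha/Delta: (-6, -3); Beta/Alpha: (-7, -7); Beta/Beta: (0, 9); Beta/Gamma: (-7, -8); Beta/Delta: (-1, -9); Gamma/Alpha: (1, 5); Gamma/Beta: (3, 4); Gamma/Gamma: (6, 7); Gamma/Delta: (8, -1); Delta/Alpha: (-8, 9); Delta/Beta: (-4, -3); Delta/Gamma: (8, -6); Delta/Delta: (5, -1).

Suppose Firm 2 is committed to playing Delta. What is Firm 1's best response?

With Firm 2 fixed at Delta, Firm 1's payoffs are: Alpha → -6, Beta → -1, Gamma → 8, Delta → 5.
The maximum is 8, achieved by Gamma.

Gamma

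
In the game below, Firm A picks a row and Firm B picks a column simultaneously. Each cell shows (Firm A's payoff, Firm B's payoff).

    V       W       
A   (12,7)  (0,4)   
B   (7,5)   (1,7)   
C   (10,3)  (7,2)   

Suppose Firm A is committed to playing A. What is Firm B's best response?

V

With Firm A fixed at A, Firm B's payoffs are: V → 7, W → 4.
The maximum is 7, achieved by V.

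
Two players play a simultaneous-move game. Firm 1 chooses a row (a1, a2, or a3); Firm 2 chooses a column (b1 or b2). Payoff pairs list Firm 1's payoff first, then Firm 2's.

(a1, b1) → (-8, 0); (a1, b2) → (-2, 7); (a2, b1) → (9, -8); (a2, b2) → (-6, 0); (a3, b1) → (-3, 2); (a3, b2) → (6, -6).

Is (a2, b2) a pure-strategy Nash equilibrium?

Holding Firm 2 at b2: Firm 1 gets -6 from a2 but could get 6 by switching to a3. Firm 1 has a profitable deviation.

No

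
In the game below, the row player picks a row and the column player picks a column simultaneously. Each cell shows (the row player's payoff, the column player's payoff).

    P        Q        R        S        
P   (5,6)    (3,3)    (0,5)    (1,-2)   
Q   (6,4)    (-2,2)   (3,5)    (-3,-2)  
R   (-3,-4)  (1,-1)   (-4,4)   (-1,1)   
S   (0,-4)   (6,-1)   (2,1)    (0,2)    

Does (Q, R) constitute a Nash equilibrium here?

Yes

Holding the column player at R: the row player gets 3 from Q, versus 0 from P, -4 from R, 2 from S. No profitable deviation for the row player.
Holding the row player at Q: the column player gets 5 from R, versus 4 from P, 2 from Q, -2 from S. No profitable deviation for the column player either.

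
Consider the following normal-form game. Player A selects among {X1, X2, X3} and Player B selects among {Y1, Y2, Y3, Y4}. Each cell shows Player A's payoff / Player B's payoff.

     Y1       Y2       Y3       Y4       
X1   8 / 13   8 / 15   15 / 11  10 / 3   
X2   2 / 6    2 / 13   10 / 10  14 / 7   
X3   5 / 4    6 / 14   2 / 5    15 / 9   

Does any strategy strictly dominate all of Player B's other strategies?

A strategy is strictly dominant if it gives Player B a strictly higher payoff than every other strategy, against every choice by the opponent.
Y2 strictly dominates: vs X1: 15 > each of {13, 11, 3}; vs X2: 13 > each of {6, 10, 7}; vs X3: 14 > each of {4, 5, 9}.

Y2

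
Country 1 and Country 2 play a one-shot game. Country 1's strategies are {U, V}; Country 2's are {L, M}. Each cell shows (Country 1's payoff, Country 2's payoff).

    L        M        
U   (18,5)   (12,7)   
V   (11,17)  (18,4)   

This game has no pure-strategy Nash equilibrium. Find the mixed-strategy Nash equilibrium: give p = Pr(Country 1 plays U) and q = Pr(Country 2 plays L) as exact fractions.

p = 13/15, q = 6/13

In a mixed NE each player is indifferent between their pure strategies, so the opponent's mix sets the indifference.
Country 2 indifferent between L and M: p·5 + (1−p)·17 = p·7 + (1−p)·4 ⟹ 17 + (-12)p = 4 + 3p ⟹ p = 13/15.
Country 1 indifferent between U and V: q·18 + (1−q)·12 = q·11 + (1−q)·18 ⟹ 12 + 6q = 18 + (-7)q ⟹ q = 6/13.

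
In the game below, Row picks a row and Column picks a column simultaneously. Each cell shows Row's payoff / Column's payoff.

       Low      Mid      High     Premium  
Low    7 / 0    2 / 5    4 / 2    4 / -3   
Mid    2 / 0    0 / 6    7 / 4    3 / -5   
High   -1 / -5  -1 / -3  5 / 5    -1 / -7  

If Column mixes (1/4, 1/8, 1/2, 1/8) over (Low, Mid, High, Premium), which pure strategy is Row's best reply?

Low

Compute Row's expected payoff from each pure strategy against the given mix.
Low: (1/4)·7 + (1/8)·2 + (1/2)·4 + (1/8)·4 = 9/2
Mid: (1/4)·2 + (1/8)·0 + (1/2)·7 + (1/8)·3 = 35/8
High: (1/4)·(-1) + (1/8)·(-1) + (1/2)·5 + (1/8)·(-1) = 2
Highest expected payoff is 9/2, from Low.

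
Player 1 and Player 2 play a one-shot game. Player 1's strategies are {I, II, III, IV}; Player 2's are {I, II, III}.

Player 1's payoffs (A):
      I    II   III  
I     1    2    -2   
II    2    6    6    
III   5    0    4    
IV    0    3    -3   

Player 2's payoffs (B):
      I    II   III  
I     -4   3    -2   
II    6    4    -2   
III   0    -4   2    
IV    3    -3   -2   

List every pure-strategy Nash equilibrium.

Find each player's best response to every opponent strategy; NE are the intersections.
Player 1's best responses — vs I: III (payoff 5); vs II: II (payoff 6); vs III: II (payoff 6).
Player 2's best responses — vs I: II (payoff 3); vs II: I (payoff 6); vs III: III (payoff 2); vs IV: I (payoff 3).
No cell has both players best-responding. For instance, Player 1's best reply to I is III, but against III Player 2 prefers III over I.

None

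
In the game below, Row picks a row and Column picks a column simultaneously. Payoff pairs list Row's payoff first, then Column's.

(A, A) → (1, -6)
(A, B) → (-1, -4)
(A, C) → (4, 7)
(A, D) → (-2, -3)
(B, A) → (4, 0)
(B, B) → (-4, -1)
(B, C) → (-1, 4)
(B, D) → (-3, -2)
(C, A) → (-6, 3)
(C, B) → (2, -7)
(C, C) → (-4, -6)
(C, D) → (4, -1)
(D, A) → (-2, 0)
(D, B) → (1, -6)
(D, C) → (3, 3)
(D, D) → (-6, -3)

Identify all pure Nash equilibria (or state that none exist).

(A, C)

A profile is a Nash equilibrium when each player is best-responding to the other.
Row's best responses — vs A: B (payoff 4); vs B: C (payoff 2); vs C: A (payoff 4); vs D: C (payoff 4).
Column's best responses — vs A: C (payoff 7); vs B: C (payoff 4); vs C: A (payoff 3); vs D: C (payoff 3).
The only mutual best response is (A, C); neither player gains by switching there.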